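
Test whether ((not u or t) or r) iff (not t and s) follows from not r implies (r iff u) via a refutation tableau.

Initial set: {(not r implies (r iff u)); not (((not u or t) or r) iff (not t and s))}.
(not r implies (r iff u)): β-rule — branch into not not r  //  (r iff u).
  branch 1 (add not not r):
    not (((not u or t) or r) iff (not t and s)): β-rule — branch into ((not u or t) or r), not (not t and s)  //  not ((not u or t) or r), (not t and s).
      branch 1.1 (add ((not u or t) or r), not (not t and s)):
        ((not u or t) or r): β-rule — branch into (not u or t)  //  r.
          branch 1.1.1 (add (not u or t)):
            not (not t and s): β-rule — branch into not not t  //  not s.
              branch 1.1.1.1 (add not not t):
                (not u or t): β-rule — branch into not u  //  t.
                  branch 1.1.1.1.1 (add not u):
                    ○ open, literals {r=1, t=1, u=0}.
                  branch 1.1.1.1.2 (add t):
                    ○ open, literals {r=1, t=1}.
              branch 1.1.1.2 (add not s):
                (not u or t): β-rule — branch into not u  //  t.
                  branch 1.1.1.2.1 (add not u):
                    ○ open, literals {r=1, s=0, u=0}.
                  branch 1.1.1.2.2 (add t):
                    ○ open, literals {r=1, s=0, t=1}.
          branch 1.1.2 (add r):
            not (not t and s): β-rule — branch into not not t  //  not s.
              branch 1.1.2.1 (add not not t):
                ○ open, literals {r=1, t=1}.
              branch 1.1.2.2 (add not s):
                ○ open, literals {r=1, s=0}.
      branch 1.2 (add not ((not u or t) or r), (not t and s)):
        not ((not u or t) or r): α-rule — add not (not u or t), not r.
        × closes — contains both r and not r.
  branch 2 (add (r iff u)):
    not (((not u or t) or r) iff (not t and s)): β-rule — branch into ((not u or t) or r), not (not t and s)  //  not ((not u or t) or r), (not t and s).
      branch 2.1 (add ((not u or t) or r), not (not t and s)):
        (r iff u): β-rule — branch into r, u  //  not r, not u.
          branch 2.1.1 (add r, u):
            ((not u or t) or r): β-rule — branch into (not u or t)  //  r.
              branch 2.1.1.1 (add (not u or t)):
                not (not t and s): β-rule — branch into not not t  //  not s.
                  branch 2.1.1.1.1 (add not not t):
                    (not u or t): β-rule — branch into not u  //  t.
                      branch 2.1.1.1.1.1 (add not u):
                        × closes — contains both u and not u.
                      branch 2.1.1.1.1.2 (add t):
                        ○ open, literals {r=1, t=1, u=1}.
                  branch 2.1.1.1.2 (add not s):
                    (not u or t): β-rule — branch into not u  //  t.
                      branch 2.1.1.1.2.1 (add not u):
                        × closes — contains both u and not u.
                      branch 2.1.1.1.2.2 (add t):
                        ○ open, literals {r=1, s=0, t=1, u=1}.
              branch 2.1.1.2 (add r):
                not (not t and s): β-rule — branch into not not t  //  not s.
                  branch 2.1.1.2.1 (add not not t):
                    ○ open, literals {r=1, t=1, u=1}.
                  branch 2.1.1.2.2 (add not s):
                    ○ open, literals {r=1, s=0, u=1}.
          branch 2.1.2 (add not r, not u):
            ((not u or t) or r): β-rule — branch into (not u or t)  //  r.
              branch 2.1.2.1 (add (not u or t)):
                not (not t and s): β-rule — branch into not not t  //  not s.
                  branch 2.1.2.1.1 (add not not t):
                    (not u or t): β-rule — branch into not u  //  t.
                      branch 2.1.2.1.1.1 (add not u):
                        ○ open, literals {r=0, t=1, u=0}.
                      branch 2.1.2.1.1.2 (add t):
                        ○ open, literals {r=0, t=1, u=0}.
                  branch 2.1.2.1.2 (add not s):
                    (not u or t): β-rule — branch into not u  //  t.
                      branch 2.1.2.1.2.1 (add not u):
                        ○ open, literals {r=0, s=0, u=0}.
                      branch 2.1.2.1.2.2 (add t):
                        ○ open, literals {r=0, s=0, t=1, u=0}.
              branch 2.1.2.2 (add r):
                × closes — contains both r and not r.
      branch 2.2 (add not ((not u or t) or r), (not t and s)):
        not ((not u or t) or r): α-rule — add not (not u or t), not r.
        (not t and s): α-rule — add not t, s.
        not (not u or t): α-rule — add not not u, not t.
        (r iff u): β-rule — branch into r, u  //  not r, not u.
          branch 2.2.1 (add r, u):
            × closes — contains both r and not r.
          branch 2.2.2 (add not r, not u):
            × closes — contains both u and not u.
6 branches closed, 14 open.
An open branch gives a countermodel: r=1, t=1, u=0 (unmentioned atoms arbitrary); the premises hold there but the conclusion fails.

No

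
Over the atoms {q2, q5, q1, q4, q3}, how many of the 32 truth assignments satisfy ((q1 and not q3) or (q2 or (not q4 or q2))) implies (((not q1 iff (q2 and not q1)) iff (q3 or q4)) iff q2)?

Initial set: {T (((q1 and not q3) or (q2 or (not q4 or q2))) implies (((not q1 iff (q2 and not q1)) iff (q3 or q4)) iff q2))}.
T (((q1 and not q3) or (q2 or (not q4 or q2))) implies (((not q1 iff (q2 and not q1)) iff (q3 or q4)) iff q2)): β-rule — branch into F ((q1 and not q3) or (q2 or (not q4 or q2)))  //  T (((not q1 iff (q2 and not q1)) iff (q3 or q4)) iff q2).
  branch 1 (add F ((q1 and not q3) or (q2 or (not q4 or q2)))):
    F ((q1 and not q3) or (q2 or (not q4 or q2))): α-rule — add F (q1 and not q3), F (q2 or (not q4 or q2)).
    F (q2 or (not q4 or q2)): α-rule — add F q2, F (not q4 or q2).
    F (not q4 or q2): α-rule — add F not q4, F q2.
    F (q1 and not q3): β-rule — branch into F q1  //  F not q3.
      branch 1.1 (add F q1):
        ○ open, literals {q1=0, q2=0, q4=1}.
      branch 1.2 (add F not q3):
        ○ open, literals {q2=0, q3=1, q4=1}.
  branch 2 (add T (((not q1 iff (q2 and not q1)) iff (q3 or q4)) iff q2)):
    T (((not q1 iff (q2 and not q1)) iff (q3 or q4)) iff q2): β-rule — branch into T ((not q1 iff (q2 and not q1)) iff (q3 or q4)), T q2  //  F ((not q1 iff (q2 and not q1)) iff (q3 or q4)), F q2.
      branch 2.1 (add T ((not q1 iff (q2 and not q1)) iff (q3 or q4)), T q2):
        T ((not q1 iff (q2 and not q1)) iff (q3 or q4)): β-rule — branch into T (not q1 iff (q2 and not q1)), T (q3 or q4)  //  F (not q1 iff (q2 and not q1)), F (q3 or q4).
          branch 2.1.1 (add T (not q1 iff (q2 and not q1)), T (q3 or q4)):
            T (not q1 iff (q2 and not q1)): β-rule — branch into T not q1, T (q2 and not q1)  //  F not q1, F (q2 and not q1).
              branch 2.1.1.1 (add T not q1, T (q2 and not q1)):
                T (q2 and not q1): α-rule — add T q2, T not q1.
                T (q3 or q4): β-rule — branch into T q3  //  T q4.
                  branch 2.1.1.1.1 (add T q3):
                    ○ open, literals {q1=0, q2=1, q3=1}.
                  branch 2.1.1.1.2 (add T q4):
                    ○ open, literals {q1=0, q2=1, q4=1}.
              branch 2.1.1.2 (add F not q1, F (q2 and not q1)):
                T (q3 or q4): β-rule — branch into T q3  //  T q4.
                  branch 2.1.1.2.1 (add T q3):
                    F (q2 and not q1): β-rule — branch into F q2  //  F not q1.
                      branch 2.1.1.2.1.1 (add F q2):
                        × closes — contains both q2 and not q2.
                      branch 2.1.1.2.1.2 (add F not q1):
                        ○ open, literals {q1=1, q2=1, q3=1}.
                  branch 2.1.1.2.2 (add T q4):
                    F (q2 and not q1): β-rule — branch into F q2  //  F not q1.
                      branch 2.1.1.2.2.1 (add F q2):
                        × closes — contains both q2 and not q2.
                      branch 2.1.1.2.2.2 (add F not q1):
                        ○ open, literals {q1=1, q2=1, q4=1}.
          branch 2.1.2 (add F (not q1 iff (q2 and not q1)), F (q3 or q4)):
            F (q3 or q4): α-rule — add F q3, F q4.
            F (not q1 iff (q2 and not q1)): β-rule — branch into T not q1, F (q2 and not q1)  //  F not q1, T (q2 and not q1).
              branch 2.1.2.1 (add T not q1, F (q2 and not q1)):
                F (q2 and not q1): β-rule — branch into F q2  //  F not q1.
                  branch 2.1.2.1.1 (add F q2):
                    × closes — contains both q2 and not q2.
                  branch 2.1.2.1.2 (add F not q1):
                    × closes — contains both q1 and not q1.
              branch 2.1.2.2 (add F not q1, T (q2 and not q1)):
                T (q2 and not q1): α-rule — add T q2, T not q1.
                × closes — contains both q1 and not q1.
      branch 2.2 (add F ((not q1 iff (q2 and not q1)) iff (q3 or q4)), F q2):
        F ((not q1 iff (q2 and not q1)) iff (q3 or q4)): β-rule — branch into T (not q1 iff (q2 and not q1)), F (q3 or q4)  //  F (not q1 iff (q2 and not q1)), T (q3 or q4).
          branch 2.2.1 (add T (not q1 iff (q2 and not q1)), F (q3 or q4)):
            F (q3 or q4): α-rule — add F q3, F q4.
            T (not q1 iff (q2 and not q1)): β-rule — branch into T not q1, T (q2 and not q1)  //  F not q1, F (q2 and not q1).
              branch 2.2.1.1 (add T not q1, T (q2 and not q1)):
                T (q2 and not q1): α-rule — add T q2, T not q1.
                × closes — contains both q2 and not q2.
              branch 2.2.1.2 (add F not q1, F (q2 and not q1)):
                F (q2 and not q1): β-rule — branch into F q2  //  F not q1.
                  branch 2.2.1.2.1 (add F q2):
                    ○ open, literals {q1=1, q2=0, q3=0, q4=0}.
                  branch 2.2.1.2.2 (add F not q1):
                    ○ open, literals {q1=1, q2=0, q3=0, q4=0}.
          branch 2.2.2 (add F (not q1 iff (q2 and not q1)), T (q3 or q4)):
            F (not q1 iff (q2 and not q1)): β-rule — branch into T not q1, F (q2 and not q1)  //  F not q1, T (q2 and not q1).
              branch 2.2.2.1 (add T not q1, F (q2 and not q1)):
                T (q3 or q4): β-rule — branch into T q3  //  T q4.
                  branch 2.2.2.1.1 (add T q3):
                    F (q2 and not q1): β-rule — branch into F q2  //  F not q1.
                      branch 2.2.2.1.1.1 (add F q2):
                        ○ open, literals {q1=0, q2=0, q3=1}.
                      branch 2.2.2.1.1.2 (add F not q1):
                        × closes — contains both q1 and not q1.
                  branch 2.2.2.1.2 (add T q4):
                    F (q2 and not q1): β-rule — branch into F q2  //  F not q1.
                      branch 2.2.2.1.2.1 (add F q2):
                        ○ open, literals {q1=0, q2=0, q4=1}.
                      branch 2.2.2.1.2.2 (add F not q1):
                        × closes — contains both q1 and not q1.
              branch 2.2.2.2 (add F not q1, T (q2 and not q1)):
                T (q2 and not q1): α-rule — add T q2, T not q1.
                × closes — contains both q2 and not q2.
9 branches closed, 10 open.
Each open branch fixes some atoms; the unmentioned ones are free. Counting distinct full assignments: branch {q1=0, q2=0, q4=1} (q5, q3) contributes 4 new; branch {q2=0, q3=1, q4=1} (q5, q1) contributes 2 new; branch {q1=0, q2=1, q3=1} (q5, q4) contributes 4 new; branch {q1=0, q2=1, q4=1} (q5, q3) contributes 2 new; branch {q1=1, q2=1, q3=1} (q5, q4) contributes 4 new; branch {q1=1, q2=1, q4=1} (q5, q3) contributes 2 new; branch {q1=1, q2=0, q3=0, q4=0} (q5) contributes 2 new; branch {q1=1, q2=0, q3=0, q4=0} (q5) contributes 0 new; branch {q1=0, q2=0, q3=1} (q5, q4) contributes 2 new; branch {q1=0, q2=0, q4=1} (q5, q3) contributes 0 new. Total: 22.

22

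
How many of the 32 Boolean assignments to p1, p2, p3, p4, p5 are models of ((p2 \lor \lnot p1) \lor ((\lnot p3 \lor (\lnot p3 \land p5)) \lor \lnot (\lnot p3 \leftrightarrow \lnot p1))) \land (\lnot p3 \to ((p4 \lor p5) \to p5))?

24

Initial set: {(((p2 \lor \lnot p1) \lor ((\lnot p3 \lor (\lnot p3 \land p5)) \lor \lnot (\lnot p3 \leftrightarrow \lnot p1))) \land (\lnot p3 \to ((p4 \lor p5) \to p5)))}.
(((p2 \lor \lnot p1) \lor ((\lnot p3 \lor (\lnot p3 \land p5)) \lor \lnot (\lnot p3 \leftrightarrow \lnot p1))) \land (\lnot p3 \to ((p4 \lor p5) \to p5))): α-rule — add ((p2 \lor \lnot p1) \lor ((\lnot p3 \lor (\lnot p3 \land p5)) \lor \lnot (\lnot p3 \leftrightarrow \lnot p1))), (\lnot p3 \to ((p4 \lor p5) \to p5)).
((p2 \lor \lnot p1) \lor ((\lnot p3 \lor (\lnot p3 \land p5)) \lor \lnot (\lnot p3 \leftrightarrow \lnot p1))): β-rule — branch into (p2 \lor \lnot p1)  //  ((\lnot p3 \lor (\lnot p3 \land p5)) \lor \lnot (\lnot p3 \leftrightarrow \lnot p1)).
  branch 1 (add (p2 \lor \lnot p1)):
    (\lnot p3 \to ((p4 \lor p5) \to p5)): β-rule — branch into \lnot \lnot p3  //  ((p4 \lor p5) \to p5).
      branch 1.1 (add \lnot \lnot p3):
        (p2 \lor \lnot p1): β-rule — branch into p2  //  \lnot p1.
          branch 1.1.1 (add p2):
            ○ open, literals {p2=true, p3=true}.
          branch 1.1.2 (add \lnot p1):
            ○ open, literals {p1=false, p3=true}.
      branch 1.2 (add ((p4 \lor p5) \to p5)):
        (p2 \lor \lnot p1): β-rule — branch into p2  //  \lnot p1.
          branch 1.2.1 (add p2):
            ((p4 \lor p5) \to p5): β-rule — branch into \lnot (p4 \lor p5)  //  p5.
              branch 1.2.1.1 (add \lnot (p4 \lor p5)):
                \lnot (p4 \lor p5): α-rule — add \lnot p4, \lnot p5.
                ○ open, literals {p2=true, p4=false, p5=false}.
              branch 1.2.1.2 (add p5):
                ○ open, literals {p2=true, p5=true}.
          branch 1.2.2 (add \lnot p1):
            ((p4 \lor p5) \to p5): β-rule — branch into \lnot (p4 \lor p5)  //  p5.
              branch 1.2.2.1 (add \lnot (p4 \lor p5)):
                \lnot (p4 \lor p5): α-rule — add \lnot p4, \lnot p5.
                ○ open, literals {p1=false, p4=false, p5=false}.
              branch 1.2.2.2 (add p5):
                ○ open, literals {p1=false, p5=true}.
  branch 2 (add ((\lnot p3 \lor (\lnot p3 \land p5)) \lor \lnot (\lnot p3 \leftrightarrow \lnot p1))):
    (\lnot p3 \to ((p4 \lor p5) \to p5)): β-rule — branch into \lnot \lnot p3  //  ((p4 \lor p5) \to p5).
      branch 2.1 (add \lnot \lnot p3):
        ((\lnot p3 \lor (\lnot p3 \land p5)) \lor \lnot (\lnot p3 \leftrightarrow \lnot p1)): β-rule — branch into (\lnot p3 \lor (\lnot p3 \land p5))  //  \lnot (\lnot p3 \leftrightarrow \lnot p1).
          branch 2.1.1 (add (\lnot p3 \lor (\lnot p3 \land p5))):
            (\lnot p3 \lor (\lnot p3 \land p5)): β-rule — branch into \lnot p3  //  (\lnot p3 \land p5).
              branch 2.1.1.1 (add \lnot p3):
                × closes — contains both p3 and \lnot p3.
              branch 2.1.1.2 (add (\lnot p3 \land p5)):
                (\lnot p3 \land p5): α-rule — add \lnot p3, p5.
                × closes — contains both p3 and \lnot p3.
          branch 2.1.2 (add \lnot (\lnot p3 \leftrightarrow \lnot p1)):
            \lnot (\lnot p3 \leftrightarrow \lnot p1): β-rule — branch into \lnot p3, \lnot \lnot p1  //  \lnot \lnot p3, \lnot p1.
              branch 2.1.2.1 (add \lnot p3, \lnot \lnot p1):
                × closes — contains both p3 and \lnot p3.
              branch 2.1.2.2 (add \lnot \lnot p3, \lnot p1):
                ○ open, literals {p1=false, p3=true}.
      branch 2.2 (add ((p4 \lor p5) \to p5)):
        ((\lnot p3 \lor (\lnot p3 \land p5)) \lor \lnot (\lnot p3 \leftrightarrow \lnot p1)): β-rule — branch into (\lnot p3 \lor (\lnot p3 \land p5))  //  \lnot (\lnot p3 \leftrightarrow \lnot p1).
          branch 2.2.1 (add (\lnot p3 \lor (\lnot p3 \land p5))):
            ((p4 \lor p5) \to p5): β-rule — branch into \lnot (p4 \lor p5)  //  p5.
              branch 2.2.1.1 (add \lnot (p4 \lor p5)):
                \lnot (p4 \lor p5): α-rule — add \lnot p4, \lnot p5.
                (\lnot p3 \lor (\lnot p3 \land p5)): β-rule — branch into \lnot p3  //  (\lnot p3 \land p5).
                  branch 2.2.1.1.1 (add \lnot p3):
                    ○ open, literals {p3=false, p4=false, p5=false}.
                  branch 2.2.1.1.2 (add (\lnot p3 \land p5)):
                    (\lnot p3 \land p5): α-rule — add \lnot p3, p5.
                    × closes — contains both p5 and \lnot p5.
              branch 2.2.1.2 (add p5):
                (\lnot p3 \lor (\lnot p3 \land p5)): β-rule — branch into \lnot p3  //  (\lnot p3 \land p5).
                  branch 2.2.1.2.1 (add \lnot p3):
                    ○ open, literals {p3=false, p5=true}.
                  branch 2.2.1.2.2 (add (\lnot p3 \land p5)):
                    (\lnot p3 \land p5): α-rule — add \lnot p3, p5.
                    ○ open, literals {p3=false, p5=true}.
          branch 2.2.2 (add \lnot (\lnot p3 \leftrightarrow \lnot p1)):
            ((p4 \lor p5) \to p5): β-rule — branch into \lnot (p4 \lor p5)  //  p5.
              branch 2.2.2.1 (add \lnot (p4 \lor p5)):
                \lnot (p4 \lor p5): α-rule — add \lnot p4, \lnot p5.
                \lnot (\lnot p3 \leftrightarrow \lnot p1): β-rule — branch into \lnot p3, \lnot \lnot p1  //  \lnot \lnot p3, \lnot p1.
                  branch 2.2.2.1.1 (add \lnot p3, \lnot \lnot p1):
                    ○ open, literals {p1=true, p3=false, p4=false, p5=false}.
                  branch 2.2.2.1.2 (add \lnot \lnot p3, \lnot p1):
                    ○ open, literals {p1=false, p3=true, p4=false, p5=false}.
              branch 2.2.2.2 (add p5):
                \lnot (\lnot p3 \leftrightarrow \lnot p1): β-rule — branch into \lnot p3, \lnot \lnot p1  //  \lnot \lnot p3, \lnot p1.
                  branch 2.2.2.2.1 (add \lnot p3, \lnot \lnot p1):
                    ○ open, literals {p1=true, p3=false, p5=true}.
                  branch 2.2.2.2.2 (add \lnot \lnot p3, \lnot p1):
                    ○ open, literals {p1=false, p3=true, p5=true}.
4 branches closed, 14 open.
Each open branch fixes some atoms; the unmentioned ones are free. Counting distinct full assignments: branch {p2=true, p3=true} (p1, p4, p5) contributes 8 new; branch {p1=false, p3=true} (p2, p4, p5) contributes 4 new; branch {p2=true, p4=false, p5=false} (p1, p3) contributes 2 new; branch {p2=true, p5=true} (p1, p3, p4) contributes 4 new; branch {p1=false, p4=false, p5=false} (p2, p3) contributes 1 new; branch {p1=false, p5=true} (p2, p3, p4) contributes 2 new; branch {p1=false, p3=true} (p2, p4, p5) contributes 0 new; branch {p3=false, p4=false, p5=false} (p1, p2) contributes 1 new; branch {p3=false, p5=true} (p1, p2, p4) contributes 2 new; branch {p3=false, p5=true} (p1, p2, p4) contributes 0 new; branch {p1=true, p3=false, p4=false, p5=false} (p2) contributes 0 new; branch {p1=false, p3=true, p4=false, p5=false} (p2) contributes 0 new; branch {p1=true, p3=false, p5=true} (p2, p4) contributes 0 new; branch {p1=false, p3=true, p5=true} (p2, p4) contributes 0 new. Total: 24.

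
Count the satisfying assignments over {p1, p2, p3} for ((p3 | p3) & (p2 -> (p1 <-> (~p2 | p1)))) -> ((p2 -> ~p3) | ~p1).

Initial set: {(((p3 | p3) & (p2 -> (p1 <-> (~p2 | p1)))) -> ((p2 -> ~p3) | ~p1))}.
(((p3 | p3) & (p2 -> (p1 <-> (~p2 | p1)))) -> ((p2 -> ~p3) | ~p1)): β-rule — branch into ~((p3 | p3) & (p2 -> (p1 <-> (~p2 | p1))))  //  ((p2 -> ~p3) | ~p1).
  branch 1 (add ~((p3 | p3) & (p2 -> (p1 <-> (~p2 | p1))))):
    ~((p3 | p3) & (p2 -> (p1 <-> (~p2 | p1)))): β-rule — branch into ~(p3 | p3)  //  ~(p2 -> (p1 <-> (~p2 | p1))).
      branch 1.1 (add ~(p3 | p3)):
        ~(p3 | p3): α-rule — add ~p3, ~p3.
        ○ open, literals {p3=F}.
      branch 1.2 (add ~(p2 -> (p1 <-> (~p2 | p1)))):
        ~(p2 -> (p1 <-> (~p2 | p1))): α-rule — add p2, ~(p1 <-> (~p2 | p1)).
        ~(p1 <-> (~p2 | p1)): β-rule — branch into p1, ~(~p2 | p1)  //  ~p1, (~p2 | p1).
          branch 1.2.1 (add p1, ~(~p2 | p1)):
            ~(~p2 | p1): α-rule — add ~~p2, ~p1.
            × closes — contains both p1 and ~p1.
          branch 1.2.2 (add ~p1, (~p2 | p1)):
            (~p2 | p1): β-rule — branch into ~p2  //  p1.
              branch 1.2.2.1 (add ~p2):
                × closes — contains both p2 and ~p2.
              branch 1.2.2.2 (add p1):
                × closes — contains both p1 and ~p1.
  branch 2 (add ((p2 -> ~p3) | ~p1)):
    ((p2 -> ~p3) | ~p1): β-rule — branch into (p2 -> ~p3)  //  ~p1.
      branch 2.1 (add (p2 -> ~p3)):
        (p2 -> ~p3): β-rule — branch into ~p2  //  ~p3.
          branch 2.1.1 (add ~p2):
            ○ open, literals {p2=F}.
          branch 2.1.2 (add ~p3):
            ○ open, literals {p3=F}.
      branch 2.2 (add ~p1):
        ○ open, literals {p1=F}.
3 branches closed, 4 open.
Each open branch fixes some atoms; the unmentioned ones are free. Counting distinct full assignments: branch {p3=F} (p1, p2) contributes 4 new; branch {p2=F} (p1, p3) contributes 2 new; branch {p3=F} (p1, p2) contributes 0 new; branch {p1=F} (p2, p3) contributes 1 new. Total: 7.

7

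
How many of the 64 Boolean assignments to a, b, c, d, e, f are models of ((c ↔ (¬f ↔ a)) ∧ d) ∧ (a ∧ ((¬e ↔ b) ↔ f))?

Initial set: {(((c ↔ (¬f ↔ a)) ∧ d) ∧ (a ∧ ((¬e ↔ b) ↔ f)))}.
(((c ↔ (¬f ↔ a)) ∧ d) ∧ (a ∧ ((¬e ↔ b) ↔ f))): α-rule — add ((c ↔ (¬f ↔ a)) ∧ d), (a ∧ ((¬e ↔ b) ↔ f)).
((c ↔ (¬f ↔ a)) ∧ d): α-rule — add (c ↔ (¬f ↔ a)), d.
(a ∧ ((¬e ↔ b) ↔ f)): α-rule — add a, ((¬e ↔ b) ↔ f).
(c ↔ (¬f ↔ a)): β-rule — branch into c, (¬f ↔ a)  //  ¬c, ¬(¬f ↔ a).
  branch 1 (add c, (¬f ↔ a)):
    ((¬e ↔ b) ↔ f): β-rule — branch into (¬e ↔ b), f  //  ¬(¬e ↔ b), ¬f.
      branch 1.1 (add (¬e ↔ b), f):
        (¬f ↔ a): β-rule — branch into ¬f, a  //  ¬¬f, ¬a.
          branch 1.1.1 (add ¬f, a):
            × closes — contains both f and ¬f.
          branch 1.1.2 (add ¬¬f, ¬a):
            × closes — contains both a and ¬a.
      branch 1.2 (add ¬(¬e ↔ b), ¬f):
        (¬f ↔ a): β-rule — branch into ¬f, a  //  ¬¬f, ¬a.
          branch 1.2.1 (add ¬f, a):
            ¬(¬e ↔ b): β-rule — branch into ¬e, ¬b  //  ¬¬e, b.
              branch 1.2.1.1 (add ¬e, ¬b):
                ○ open, literals {a=true, b=false, c=true, d=true, e=false, f=false}.
              branch 1.2.1.2 (add ¬¬e, b):
                ○ open, literals {a=true, b=true, c=true, d=true, e=true, f=false}.
          branch 1.2.2 (add ¬¬f, ¬a):
            × closes — contains both f and ¬f.
  branch 2 (add ¬c, ¬(¬f ↔ a)):
    ((¬e ↔ b) ↔ f): β-rule — branch into (¬e ↔ b), f  //  ¬(¬e ↔ b), ¬f.
      branch 2.1 (add (¬e ↔ b), f):
        ¬(¬f ↔ a): β-rule — branch into ¬f, ¬a  //  ¬¬f, a.
          branch 2.1.1 (add ¬f, ¬a):
            × closes — contains both f and ¬f.
          branch 2.1.2 (add ¬¬f, a):
            (¬e ↔ b): β-rule — branch into ¬e, b  //  ¬¬e, ¬b.
              branch 2.1.2.1 (add ¬e, b):
                ○ open, literals {a=true, b=true, c=false, d=true, e=false, f=true}.
              branch 2.1.2.2 (add ¬¬e, ¬b):
                ○ open, literals {a=true, b=false, c=false, d=true, e=true, f=true}.
      branch 2.2 (add ¬(¬e ↔ b), ¬f):
        ¬(¬f ↔ a): β-rule — branch into ¬f, ¬a  //  ¬¬f, a.
          branch 2.2.1 (add ¬f, ¬a):
            × closes — contains both a and ¬a.
          branch 2.2.2 (add ¬¬f, a):
            × closes — contains both f and ¬f.
6 branches closed, 4 open.
Each open branch fixes some atoms; the unmentioned ones are free. Counting distinct full assignments: branch {a=true, b=false, c=true, d=true, e=false, f=false} (none free) contributes 1 new; branch {a=true, b=true, c=true, d=true, e=true, f=false} (none free) contributes 1 new; branch {a=true, b=true, c=false, d=true, e=false, f=true} (none free) contributes 1 new; branch {a=true, b=false, c=false, d=true, e=true, f=true} (none free) contributes 1 new. Total: 4.

4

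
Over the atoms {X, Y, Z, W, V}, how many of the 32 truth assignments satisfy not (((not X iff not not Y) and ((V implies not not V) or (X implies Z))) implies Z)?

8

Initial set: {not (((not X iff not not Y) and ((V implies not not V) or (X implies Z))) implies Z)}.
not (((not X iff not not Y) and ((V implies not not V) or (X implies Z))) implies Z): α-rule — add ((not X iff not not Y) and ((V implies not not V) or (X implies Z))), not Z.
((not X iff not not Y) and ((V implies not not V) or (X implies Z))): α-rule — add (not X iff not not Y), ((V implies not not V) or (X implies Z)).
(not X iff not not Y): β-rule — branch into not X, not not Y  //  not not X, not not not Y.
  branch 1 (add not X, not not Y):
    not not Y: drop double negation, giving Y.
    ((V implies not not V) or (X implies Z)): β-rule — branch into (V implies not not V)  //  (X implies Z).
      branch 1.1 (add (V implies not not V)):
        (V implies not not V): β-rule — branch into not V  //  not not V.
          branch 1.1.1 (add not V):
            ○ open, literals {V=false, X=false, Y=true, Z=false}.
          branch 1.1.2 (add not not V):
            not not V: drop double negation, giving V.
            ○ open, literals {V=true, X=false, Y=true, Z=false}.
      branch 1.2 (add (X implies Z)):
        (X implies Z): β-rule — branch into not X  //  Z.
          branch 1.2.1 (add not X):
            ○ open, literals {X=false, Y=true, Z=false}.
          branch 1.2.2 (add Z):
            × closes — contains both Z and not Z.
  branch 2 (add not not X, not not not Y):
    not not not Y: drop double negation, giving not Y.
    ((V implies not not V) or (X implies Z)): β-rule — branch into (V implies not not V)  //  (X implies Z).
      branch 2.1 (add (V implies not not V)):
        (V implies not not V): β-rule — branch into not V  //  not not V.
          branch 2.1.1 (add not V):
            ○ open, literals {V=false, X=true, Y=false, Z=false}.
          branch 2.1.2 (add not not V):
            not not V: drop double negation, giving V.
            ○ open, literals {V=true, X=true, Y=false, Z=false}.
      branch 2.2 (add (X implies Z)):
        (X implies Z): β-rule — branch into not X  //  Z.
          branch 2.2.1 (add not X):
            × closes — contains both X and not X.
          branch 2.2.2 (add Z):
            × closes — contains both Z and not Z.
3 branches closed, 5 open.
Each open branch fixes some atoms; the unmentioned ones are free. Counting distinct full assignments: branch {V=false, X=false, Y=true, Z=false} (W) contributes 2 new; branch {V=true, X=false, Y=true, Z=false} (W) contributes 2 new; branch {X=false, Y=true, Z=false} (W, V) contributes 0 new; branch {V=false, X=true, Y=false, Z=false} (W) contributes 2 new; branch {V=true, X=true, Y=false, Z=false} (W) contributes 2 new. Total: 8.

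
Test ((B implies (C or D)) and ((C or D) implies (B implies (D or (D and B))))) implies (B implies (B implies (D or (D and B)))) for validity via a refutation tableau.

Assume the negation and expand:
Initial set: {not (((B implies (C or D)) and ((C or D) implies (B implies (D or (D and B))))) implies (B implies (B implies (D or (D and B)))))}.
not (((B implies (C or D)) and ((C or D) implies (B implies (D or (D and B))))) implies (B implies (B implies (D or (D and B))))): α-rule — add ((B implies (C or D)) and ((C or D) implies (B implies (D or (D and B))))), not (B implies (B implies (D or (D and B)))).
((B implies (C or D)) and ((C or D) implies (B implies (D or (D and B))))): α-rule — add (B implies (C or D)), ((C or D) implies (B implies (D or (D and B)))).
not (B implies (B implies (D or (D and B)))): α-rule — add B, not (B implies (D or (D and B))).
not (B implies (D or (D and B))): α-rule — add B, not (D or (D and B)).
not (D or (D and B)): α-rule — add not D, not (D and B).
(B implies (C or D)): β-rule — branch into not B  //  (C or D).
  branch 1 (add not B):
    × closes — contains both B and not B.
  branch 2 (add (C or D)):
    ((C or D) implies (B implies (D or (D and B)))): β-rule — branch into not (C or D)  //  (B implies (D or (D and B))).
      branch 2.1 (add not (C or D)):
        not (C or D): α-rule — add not C, not D.
        not (D and B): β-rule — branch into not D  //  not B.
          branch 2.1.1 (add not D):
            (C or D): β-rule — branch into C  //  D.
              branch 2.1.1.1 (add C):
                × closes — contains both C and not C.
              branch 2.1.1.2 (add D):
                × closes — contains both D and not D.
          branch 2.1.2 (add not B):
            × closes — contains both B and not B.
      branch 2.2 (add (B implies (D or (D and B)))):
        not (D and B): β-rule — branch into not D  //  not B.
          branch 2.2.1 (add not D):
            (C or D): β-rule — branch into C  //  D.
              branch 2.2.1.1 (add C):
                (B implies (D or (D and B))): β-rule — branch into not B  //  (D or (D and B)).
                  branch 2.2.1.1.1 (add not B):
                    × closes — contains both B and not B.
                  branch 2.2.1.1.2 (add (D or (D and B))):
                    (D or (D and B)): β-rule — branch into D  //  (D and B).
                      branch 2.2.1.1.2.1 (add D):
                        × closes — contains both D and not D.
                      branch 2.2.1.1.2.2 (add (D and B)):
                        (D and B): α-rule — add D, B.
                        × closes — contains both D and not D.
              branch 2.2.1.2 (add D):
                × closes — contains both D and not D.
          branch 2.2.2 (add not B):
            × closes — contains both B and not B.
All 9 branches close.
Every branch closed, so the negation is unsatisfiable and the formula is valid.

Valid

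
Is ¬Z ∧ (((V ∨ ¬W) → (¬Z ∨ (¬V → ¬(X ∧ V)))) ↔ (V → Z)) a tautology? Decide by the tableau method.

Not valid

Assume the negation and expand:
Initial set: {¬(¬Z ∧ (((V ∨ ¬W) → (¬Z ∨ (¬V → ¬(X ∧ V)))) ↔ (V → Z)))}.
¬(¬Z ∧ (((V ∨ ¬W) → (¬Z ∨ (¬V → ¬(X ∧ V)))) ↔ (V → Z))): β-rule — branch into ¬¬Z  //  ¬(((V ∨ ¬W) → (¬Z ∨ (¬V → ¬(X ∧ V)))) ↔ (V → Z)).
  branch 1 (add ¬¬Z):
    ○ open, literals {Z=true}.
  branch 2 (add ¬(((V ∨ ¬W) → (¬Z ∨ (¬V → ¬(X ∧ V)))) ↔ (V → Z))):
    ¬(((V ∨ ¬W) → (¬Z ∨ (¬V → ¬(X ∧ V)))) ↔ (V → Z)): β-rule — branch into ((V ∨ ¬W) → (¬Z ∨ (¬V → ¬(X ∧ V)))), ¬(V → Z)  //  ¬((V ∨ ¬W) → (¬Z ∨ (¬V → ¬(X ∧ V)))), (V → Z).
      branch 2.1 (add ((V ∨ ¬W) → (¬Z ∨ (¬V → ¬(X ∧ V)))), ¬(V → Z)):
        ¬(V → Z): α-rule — add V, ¬Z.
        ((V ∨ ¬W) → (¬Z ∨ (¬V → ¬(X ∧ V)))): β-rule — branch into ¬(V ∨ ¬W)  //  (¬Z ∨ (¬V → ¬(X ∧ V))).
          branch 2.1.1 (add ¬(V ∨ ¬W)):
            ¬(V ∨ ¬W): α-rule — add ¬V, ¬¬W.
            × closes — contains both V and ¬V.
          branch 2.1.2 (add (¬Z ∨ (¬V → ¬(X ∧ V)))):
            (¬Z ∨ (¬V → ¬(X ∧ V))): β-rule — branch into ¬Z  //  (¬V → ¬(X ∧ V)).
              branch 2.1.2.1 (add ¬Z):
                ○ open, literals {V=true, Z=false}.
              branch 2.1.2.2 (add (¬V → ¬(X ∧ V))):
                (¬V → ¬(X ∧ V)): β-rule — branch into ¬¬V  //  ¬(X ∧ V).
                  branch 2.1.2.2.1 (add ¬¬V):
                    ○ open, literals {V=true, Z=false}.
                  branch 2.1.2.2.2 (add ¬(X ∧ V)):
                    ¬(X ∧ V): β-rule — branch into ¬X  //  ¬V.
                      branch 2.1.2.2.2.1 (add ¬X):
                        ○ open, literals {V=true, X=false, Z=false}.
                      branch 2.1.2.2.2.2 (add ¬V):
                        × closes — contains both V and ¬V.
      branch 2.2 (add ¬((V ∨ ¬W) → (¬Z ∨ (¬V → ¬(X ∧ V)))), (V → Z)):
        ¬((V ∨ ¬W) → (¬Z ∨ (¬V → ¬(X ∧ V)))): α-rule — add (V ∨ ¬W), ¬(¬Z ∨ (¬V → ¬(X ∧ V))).
        ¬(¬Z ∨ (¬V → ¬(X ∧ V))): α-rule — add ¬¬Z, ¬(¬V → ¬(X ∧ V)).
        ¬(¬V → ¬(X ∧ V)): α-rule — add ¬V, ¬¬(X ∧ V).
        ¬¬(X ∧ V): α-rule — add X, V.
        × closes — contains both V and ¬V.
3 branches closed, 4 open.
An open branch gives a countermodel: Z=true (unmentioned atoms arbitrary); under it the original formula is false.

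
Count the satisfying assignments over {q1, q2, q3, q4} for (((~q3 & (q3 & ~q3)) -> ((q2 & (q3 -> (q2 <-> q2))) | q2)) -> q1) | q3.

12

Initial set: {((((~q3 & (q3 & ~q3)) -> ((q2 & (q3 -> (q2 <-> q2))) | q2)) -> q1) | q3)}.
((((~q3 & (q3 & ~q3)) -> ((q2 & (q3 -> (q2 <-> q2))) | q2)) -> q1) | q3): β-rule — branch into (((~q3 & (q3 & ~q3)) -> ((q2 & (q3 -> (q2 <-> q2))) | q2)) -> q1)  //  q3.
  branch 1 (add (((~q3 & (q3 & ~q3)) -> ((q2 & (q3 -> (q2 <-> q2))) | q2)) -> q1)):
    (((~q3 & (q3 & ~q3)) -> ((q2 & (q3 -> (q2 <-> q2))) | q2)) -> q1): β-rule — branch into ~((~q3 & (q3 & ~q3)) -> ((q2 & (q3 -> (q2 <-> q2))) | q2))  //  q1.
      branch 1.1 (add ~((~q3 & (q3 & ~q3)) -> ((q2 & (q3 -> (q2 <-> q2))) | q2))):
        ~((~q3 & (q3 & ~q3)) -> ((q2 & (q3 -> (q2 <-> q2))) | q2)): α-rule — add (~q3 & (q3 & ~q3)), ~((q2 & (q3 -> (q2 <-> q2))) | q2).
        (~q3 & (q3 & ~q3)): α-rule — add ~q3, (q3 & ~q3).
        ~((q2 & (q3 -> (q2 <-> q2))) | q2): α-rule — add ~(q2 & (q3 -> (q2 <-> q2))), ~q2.
        (q3 & ~q3): α-rule — add q3, ~q3.
        × closes — contains both q3 and ~q3.
      branch 1.2 (add q1):
        ○ open, literals {q1=1}.
  branch 2 (add q3):
    ○ open, literals {q3=1}.
1 branch closed, 2 open.
Each open branch fixes some atoms; the unmentioned ones are free. Counting distinct full assignments: branch {q1=1} (q2, q3, q4) contributes 8 new; branch {q3=1} (q1, q2, q4) contributes 4 new. Total: 12.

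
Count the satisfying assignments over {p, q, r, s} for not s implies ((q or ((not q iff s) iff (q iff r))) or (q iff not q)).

14

Initial set: {(not s implies ((q or ((not q iff s) iff (q iff r))) or (q iff not q)))}.
(not s implies ((q or ((not q iff s) iff (q iff r))) or (q iff not q))): β-rule — branch into not not s  //  ((q or ((not q iff s) iff (q iff r))) or (q iff not q)).
  branch 1 (add not not s):
    ○ open, literals {s=1}.
  branch 2 (add ((q or ((not q iff s) iff (q iff r))) or (q iff not q))):
    ((q or ((not q iff s) iff (q iff r))) or (q iff not q)): β-rule — branch into (q or ((not q iff s) iff (q iff r)))  //  (q iff not q).
      branch 2.1 (add (q or ((not q iff s) iff (q iff r)))):
        (q or ((not q iff s) iff (q iff r))): β-rule — branch into q  //  ((not q iff s) iff (q iff r)).
          branch 2.1.1 (add q):
            ○ open, literals {q=1}.
          branch 2.1.2 (add ((not q iff s) iff (q iff r))):
            ((not q iff s) iff (q iff r)): β-rule — branch into (not q iff s), (q iff r)  //  not (not q iff s), not (q iff r).
              branch 2.1.2.1 (add (not q iff s), (q iff r)):
                (not q iff s): β-rule — branch into not q, s  //  not not q, not s.
                  branch 2.1.2.1.1 (add not q, s):
                    (q iff r): β-rule — branch into q, r  //  not q, not r.
                      branch 2.1.2.1.1.1 (add q, r):
                        × closes — contains both q and not q.
                      branch 2.1.2.1.1.2 (add not q, not r):
                        ○ open, literals {q=0, r=0, s=1}.
                  branch 2.1.2.1.2 (add not not q, not s):
                    (q iff r): β-rule — branch into q, r  //  not q, not r.
                      branch 2.1.2.1.2.1 (add q, r):
                        ○ open, literals {q=1, r=1, s=0}.
                      branch 2.1.2.1.2.2 (add not q, not r):
                        × closes — contains both q and not q.
              branch 2.1.2.2 (add not (not q iff s), not (q iff r)):
                not (not q iff s): β-rule — branch into not q, not s  //  not not q, s.
                  branch 2.1.2.2.1 (add not q, not s):
                    not (q iff r): β-rule — branch into q, not r  //  not q, r.
                      branch 2.1.2.2.1.1 (add q, not r):
                        × closes — contains both q and not q.
                      branch 2.1.2.2.1.2 (add not q, r):
                        ○ open, literals {q=0, r=1, s=0}.
                  branch 2.1.2.2.2 (add not not q, s):
                    not (q iff r): β-rule — branch into q, not r  //  not q, r.
                      branch 2.1.2.2.2.1 (add q, not r):
                        ○ open, literals {q=1, r=0, s=1}.
                      branch 2.1.2.2.2.2 (add not q, r):
                        × closes — contains both q and not q.
      branch 2.2 (add (q iff not q)):
        (q iff not q): β-rule — branch into q, not q  //  not q, not not q.
          branch 2.2.1 (add q, not q):
            × closes — contains both q and not q.
          branch 2.2.2 (add not q, not not q):
            × closes — contains both q and not q.
6 branches closed, 6 open.
Each open branch fixes some atoms; the unmentioned ones are free. Counting distinct full assignments: branch {s=1} (p, q, r) contributes 8 new; branch {q=1} (p, r, s) contributes 4 new; branch {q=0, r=0, s=1} (p) contributes 0 new; branch {q=1, r=1, s=0} (p) contributes 0 new; branch {q=0, r=1, s=0} (p) contributes 2 new; branch {q=1, r=0, s=1} (p) contributes 0 new. Total: 14.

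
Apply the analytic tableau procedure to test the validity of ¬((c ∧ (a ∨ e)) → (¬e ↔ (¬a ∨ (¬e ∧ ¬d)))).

Not valid

Assume the negation and expand:
Initial set: {¬¬((c ∧ (a ∨ e)) → (¬e ↔ (¬a ∨ (¬e ∧ ¬d))))}.
¬¬((c ∧ (a ∨ e)) → (¬e ↔ (¬a ∨ (¬e ∧ ¬d)))): β-rule — branch into ¬(c ∧ (a ∨ e))  //  (¬e ↔ (¬a ∨ (¬e ∧ ¬d))).
  branch 1 (add ¬(c ∧ (a ∨ e))):
    ¬(c ∧ (a ∨ e)): β-rule — branch into ¬c  //  ¬(a ∨ e).
      branch 1.1 (add ¬c):
        ○ open, literals {c=false}.
      branch 1.2 (add ¬(a ∨ e)):
        ¬(a ∨ e): α-rule — add ¬a, ¬e.
        ○ open, literals {a=false, e=false}.
  branch 2 (add (¬e ↔ (¬a ∨ (¬e ∧ ¬d)))):
    (¬e ↔ (¬a ∨ (¬e ∧ ¬d))): β-rule — branch into ¬e, (¬a ∨ (¬e ∧ ¬d))  //  ¬¬e, ¬(¬a ∨ (¬e ∧ ¬d)).
      branch 2.1 (add ¬e, (¬a ∨ (¬e ∧ ¬d))):
        (¬a ∨ (¬e ∧ ¬d)): β-rule — branch into ¬a  //  (¬e ∧ ¬d).
          branch 2.1.1 (add ¬a):
            ○ open, literals {a=false, e=false}.
          branch 2.1.2 (add (¬e ∧ ¬d)):
            (¬e ∧ ¬d): α-rule — add ¬e, ¬d.
            ○ open, literals {d=false, e=false}.
      branch 2.2 (add ¬¬e, ¬(¬a ∨ (¬e ∧ ¬d))):
        ¬(¬a ∨ (¬e ∧ ¬d)): α-rule — add ¬¬a, ¬(¬e ∧ ¬d).
        ¬(¬e ∧ ¬d): β-rule — branch into ¬¬e  //  ¬¬d.
          branch 2.2.1 (add ¬¬e):
            ○ open, literals {a=true, e=true}.
          branch 2.2.2 (add ¬¬d):
            ○ open, literals {a=true, d=true, e=true}.
0 branches closed, 6 open.
An open branch gives a countermodel: c=false (unmentioned atoms arbitrary); under it the original formula is false.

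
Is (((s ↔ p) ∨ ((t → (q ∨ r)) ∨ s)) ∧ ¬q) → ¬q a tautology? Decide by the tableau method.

Assume the negation and expand:
Initial set: {¬((((s ↔ p) ∨ ((t → (q ∨ r)) ∨ s)) ∧ ¬q) → ¬q)}.
¬((((s ↔ p) ∨ ((t → (q ∨ r)) ∨ s)) ∧ ¬q) → ¬q): α-rule — add (((s ↔ p) ∨ ((t → (q ∨ r)) ∨ s)) ∧ ¬q), ¬¬q.
(((s ↔ p) ∨ ((t → (q ∨ r)) ∨ s)) ∧ ¬q): α-rule — add ((s ↔ p) ∨ ((t → (q ∨ r)) ∨ s)), ¬q.
× closes — contains both q and ¬q.
All 1 branch closes.
Every branch closed, so the negation is unsatisfiable and the formula is valid.

Valid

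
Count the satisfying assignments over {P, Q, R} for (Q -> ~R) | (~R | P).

7

Initial set: {((Q -> ~R) | (~R | P))}.
((Q -> ~R) | (~R | P)): β-rule — branch into (Q -> ~R)  //  (~R | P).
  branch 1 (add (Q -> ~R)):
    (Q -> ~R): β-rule — branch into ~Q  //  ~R.
      branch 1.1 (add ~Q):
        ○ open, literals {Q=F}.
      branch 1.2 (add ~R):
        ○ open, literals {R=F}.
  branch 2 (add (~R | P)):
    (~R | P): β-rule — branch into ~R  //  P.
      branch 2.1 (add ~R):
        ○ open, literals {R=F}.
      branch 2.2 (add P):
        ○ open, literals {P=T}.
0 branches closed, 4 open.
Each open branch fixes some atoms; the unmentioned ones are free. Counting distinct full assignments: branch {Q=F} (P, R) contributes 4 new; branch {R=F} (P, Q) contributes 2 new; branch {R=F} (P, Q) contributes 0 new; branch {P=T} (Q, R) contributes 1 new. Total: 7.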